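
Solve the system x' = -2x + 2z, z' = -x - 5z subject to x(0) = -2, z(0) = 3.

Coefficient matrix A = [[-2, 2], [-1, -5]].
Characteristic polynomial det(A - λI) = λ^2 + 7λ + 12 = 0.
Eigenvalues λ = -4, -3.
For λ=-4: (A-λI) row 1 is [2, 2], so an eigenvector is (-1, 1).
For λ=-3: (A-λI) row 1 is [1, 2], so an eigenvector is (-2, 1).
General solution: C_1e^(-4t)(-1,1) + C_2e^(-3t)(-2,1).
Applying x(0)=-2, z(0)=3 gives C_1=4, C_2=-1.

x(t) = 2e^(-3t) - 4e^(-4t), z(t) = -e^(-3t) + 4e^(-4t)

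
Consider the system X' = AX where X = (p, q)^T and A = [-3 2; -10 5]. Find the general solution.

p(t) = K_1e^(t)sin(2t) - K_2e^(t)cos(2t), q(t) = 2K_1e^(t)sin(2t) + K_1e^(t)cos(2t) + K_2e^(t)sin(2t) - 2K_2e^(t)cos(2t)

Coefficient matrix A = [[-3, 2], [-10, 5]].
Characteristic polynomial det(A - λI) = λ^2 - 2λ + 5 = 0.
Eigenvalues λ = 1 ± 2i (complex conjugate pair).
For λ=1+2i: an eigenvector is (0,1) - i(1,2) = (0 - i, 1 - 2i).
A real fundamental pair from Re and Im of e^((1+2i)t)v: X_1 = e^(t)(cos(2t)·(0,1) + sin(2t)·(1,2)), X_2 = e^(t)(sin(2t)·(0,1) - cos(2t)·(1,2)).
General solution: K_1X_1 + K_2X_2.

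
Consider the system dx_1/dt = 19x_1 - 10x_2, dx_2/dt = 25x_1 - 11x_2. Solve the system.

x_1(t) = C_1e^(4t)sin(5t) + C_1e^(4t)cos(5t) + C_2e^(4t)sin(5t) - C_2e^(4t)cos(5t), x_2(t) = 2C_1e^(4t)sin(5t) + C_1e^(4t)cos(5t) + C_2e^(4t)sin(5t) - 2C_2e^(4t)cos(5t)

Coefficient matrix A = [[19, -10], [25, -11]].
Characteristic polynomial det(A - λI) = λ^2 - 8λ + 41 = 0.
Eigenvalues λ = 4 ± 5i (complex conjugate pair).
For λ=4+5i: an eigenvector is (1,1) - i(1,2) = (1 - i, 1 - 2i).
A real fundamental pair from Re and Im of e^((4+5i)t)v: X_1 = e^(4t)(cos(5t)·(1,1) + sin(5t)·(1,2)), X_2 = e^(4t)(sin(5t)·(1,1) - cos(5t)·(1,2)).
General solution: C_1X_1 + C_2X_2.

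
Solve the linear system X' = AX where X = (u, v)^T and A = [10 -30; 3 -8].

Coefficient matrix A = [[10, -30], [3, -8]].
Characteristic polynomial det(A - λI) = λ^2 - 2λ + 10 = 0.
Eigenvalues λ = 1 ± 3i (complex conjugate pair).
For λ=1+3i: an eigenvector is (-3,-1) - i(1,0) = (-3 - i, -1).
A real fundamental pair from Re and Im of e^((1+3i)t)v: X_1 = e^(t)(cos(3t)·(-3,-1) + sin(3t)·(1,0)), X_2 = e^(t)(sin(3t)·(-3,-1) - cos(3t)·(1,0)).
General solution: c_1X_1 + c_2X_2.

u(t) = c_1e^(t)sin(3t) - 3c_1e^(t)cos(3t) - 3c_2e^(t)sin(3t) - c_2e^(t)cos(3t), v(t) = -c_1e^(t)cos(3t) - c_2e^(t)sin(3t)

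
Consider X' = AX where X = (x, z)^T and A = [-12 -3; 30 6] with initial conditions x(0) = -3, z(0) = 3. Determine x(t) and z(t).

x(t) = 6e^(-3t)sin(3t) - 3e^(-3t)cos(3t), z(t) = -21e^(-3t)sin(3t) + 3e^(-3t)cos(3t)

Coefficient matrix A = [[-12, -3], [30, 6]].
Characteristic polynomial det(A - λI) = λ^2 + 6λ + 18 = 0.
Eigenvalues λ = -3 ± 3i (complex conjugate pair).
For λ=-3+3i: an eigenvector is (-1,3) - i(0,-1) = (-1, 3 + i).
A real fundamental pair from Re and Im of e^((-3+3i)t)v: X_1 = e^(-3t)(cos(3t)·(-1,3) + sin(3t)·(0,-1)), X_2 = e^(-3t)(sin(3t)·(-1,3) - cos(3t)·(0,-1)).
General solution: c_1X_1 + c_2X_2.
Applying x(0)=-3, z(0)=3 gives c_1=3, c_2=-6.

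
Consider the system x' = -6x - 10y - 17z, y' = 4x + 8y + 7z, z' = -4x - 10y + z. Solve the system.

Coefficient matrix A = [[-6, -10, -17], [4, 8, 7], [-4, -10, 1]].
det(A - λI) = 0 gives eigenvalues λ = -2, 2, 3.
For λ=-2: eigenvector (5,-2,0).
For λ=2: eigenvector (-8,3,2).
For λ=3: eigenvector (-3,1,1).
General solution: K_1e^(-2t)(5,-2,0) + K_2e^(2t)(-8,3,2) + K_3e^(3t)(-3,1,1).

x(t) = 5K_1e^(-2t) - 8K_2e^(2t) - 3K_3e^(3t), y(t) = -2K_1e^(-2t) + 3K_2e^(2t) + K_3e^(3t), z(t) = 2K_2e^(2t) + K_3e^(3t)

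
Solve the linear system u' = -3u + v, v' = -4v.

Coefficient matrix A = [[-3, 1], [0, -4]].
Characteristic polynomial det(A - λI) = λ^2 + 7λ + 12 = 0.
Eigenvalues λ = -4, -3.
For λ=-4: (A-λI) row 1 is [1, 1], so an eigenvector is (1, -1).
For λ=-3: (A-λI) row 1 is [0, 1], so an eigenvector is (-1, 0).
General solution: K_1e^(-4t)(1,-1) + K_2e^(-3t)(-1,0).

u(t) = K_1e^(-4t) - K_2e^(-3t), v(t) = -K_1e^(-4t)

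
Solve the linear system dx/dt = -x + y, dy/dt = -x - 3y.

Coefficient matrix A = [[-1, 1], [-1, -3]].
Characteristic polynomial det(A - λI) = λ^2 + 4λ + 4 = 0.
Single eigenvalue λ = -2 with algebraic multiplicity 2.
Eigenvector v = (-1,1); generalized eigenvector w with (A-λI)w=v is (-1,0).
General solution: e^(-2t)[c_1·v + c_2·(t·v + w)].

x(t) = -c_1e^(-2t) - c_2te^(-2t) - c_2e^(-2t), y(t) = c_1e^(-2t) + c_2te^(-2t)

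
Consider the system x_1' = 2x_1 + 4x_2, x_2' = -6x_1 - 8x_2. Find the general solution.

x_1(t) = K_1e^(-2t) + 2K_2e^(-4t), x_2(t) = -K_1e^(-2t) - 3K_2e^(-4t)

Coefficient matrix A = [[2, 4], [-6, -8]].
Characteristic polynomial det(A - λI) = λ^2 + 6λ + 8 = 0.
Eigenvalues λ = -2, -4.
For λ=-2: (A-λI) row 1 is [4, 4], so an eigenvector is (1, -1).
For λ=-4: (A-λI) row 1 is [6, 4], so an eigenvector is (2, -3).
General solution: K_1e^(-2t)(1,-1) + K_2e^(-4t)(2,-3).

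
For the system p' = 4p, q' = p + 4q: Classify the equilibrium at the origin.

unstable improper node

A = [[4,0],[1,4]]; det(A-λI) = λ^2 - 8λ + 16.
repeated λ = 4 with a single eigenvector.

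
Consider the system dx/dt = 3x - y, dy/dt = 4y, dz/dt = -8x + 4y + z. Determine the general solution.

Coefficient matrix A = [[3, -1, 0], [0, 4, 0], [-8, 4, 1]].
det(A - λI) = 0 gives eigenvalues λ = 3, 4, 1.
For λ=3: eigenvector (1,0,-4).
For λ=4: eigenvector (-1,1,4).
For λ=1: eigenvector (0,0,1).
General solution: K_1e^(3t)(1,0,-4) + K_2e^(4t)(-1,1,4) + K_3e^(t)(0,0,1).

x(t) = K_1e^(3t) - K_2e^(4t), y(t) = K_2e^(4t), z(t) = -4K_1e^(3t) + 4K_2e^(4t) + K_3e^(t)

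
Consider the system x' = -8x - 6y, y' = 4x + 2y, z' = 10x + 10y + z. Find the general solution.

x(t) = 3C_1e^(-4t) - C_3e^(-2t), y(t) = -2C_1e^(-4t) + C_3e^(-2t), z(t) = -2C_1e^(-4t) + C_2e^(t)

Coefficient matrix A = [[-8, -6, 0], [4, 2, 0], [10, 10, 1]].
det(A - λI) = 0 gives eigenvalues λ = -4, 1, -2.
For λ=-4: eigenvector (3,-2,-2).
For λ=1: eigenvector (0,0,1).
For λ=-2: eigenvector (-1,1,0).
General solution: C_1e^(-4t)(3,-2,-2) + C_2e^(t)(0,0,1) + C_3e^(-2t)(-1,1,0).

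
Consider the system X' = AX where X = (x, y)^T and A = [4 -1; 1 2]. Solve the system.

Coefficient matrix A = [[4, -1], [1, 2]].
Characteristic polynomial det(A - λI) = λ^2 - 6λ + 9 = 0.
Single eigenvalue λ = 3 with algebraic multiplicity 2.
Eigenvector v = (1,1); generalized eigenvector w with (A-λI)w=v is (0,-1).
General solution: e^(3t)[K_1·v + K_2·(t·v + w)].

x(t) = K_1e^(3t) + K_2te^(3t), y(t) = K_1e^(3t) + K_2te^(3t) - K_2e^(3t)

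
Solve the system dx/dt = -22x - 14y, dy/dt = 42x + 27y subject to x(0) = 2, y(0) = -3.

Coefficient matrix A = [[-22, -14], [42, 27]].
Characteristic polynomial det(A - λI) = λ^2 - 5λ - 6 = 0.
Eigenvalues λ = 6, -1.
For λ=6: (A-λI) row 1 is [-28, -14], so an eigenvector is (1, -2).
For λ=-1: (A-λI) row 1 is [-21, -14], so an eigenvector is (2, -3).
General solution: C_1e^(6t)(1,-2) + C_2e^(-t)(2,-3).
Applying x(0)=2, y(0)=-3 gives C_1=0, C_2=1.

x(t) = 2e^(-t), y(t) = -3e^(-t)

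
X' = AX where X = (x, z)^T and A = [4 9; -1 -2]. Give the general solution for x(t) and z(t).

Coefficient matrix A = [[4, 9], [-1, -2]].
Characteristic polynomial det(A - λI) = λ^2 - 2λ + 1 = 0.
Single eigenvalue λ = 1 with algebraic multiplicity 2.
Eigenvector v = (3,-1); generalized eigenvector w with (A-λI)w=v is (-2,1).
General solution: e^(t)[K_1·v + K_2·(t·v + w)].

x(t) = 3K_1e^(t) + 3K_2te^(t) - 2K_2e^(t), z(t) = -K_1e^(t) - K_2te^(t) + K_2e^(t)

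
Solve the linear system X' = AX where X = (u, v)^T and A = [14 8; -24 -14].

u(t) = C_1e^(-2t) - 2C_2e^(2t), v(t) = -2C_1e^(-2t) + 3C_2e^(2t)

Coefficient matrix A = [[14, 8], [-24, -14]].
Characteristic polynomial det(A - λI) = λ^2 - 4 = 0.
Eigenvalues λ = -2, 2.
For λ=-2: (A-λI) row 1 is [16, 8], so an eigenvector is (1, -2).
For λ=2: (A-λI) row 1 is [12, 8], so an eigenvector is (-2, 3).
General solution: C_1e^(-2t)(1,-2) + C_2e^(2t)(-2,3).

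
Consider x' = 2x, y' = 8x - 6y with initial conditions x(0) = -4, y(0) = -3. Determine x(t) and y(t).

Coefficient matrix A = [[2, 0], [8, -6]].
Characteristic polynomial det(A - λI) = λ^2 + 4λ - 12 = 0.
Eigenvalues λ = 2, -6.
For λ=2: (A-λI) row 2 is [8, -8], so an eigenvector is (-1, -1).
For λ=-6: (A-λI) row 1 is [8, 0], so an eigenvector is (0, 1).
General solution: c_1e^(2t)(-1,-1) + c_2e^(-6t)(0,1).
Applying x(0)=-4, y(0)=-3 gives c_1=4, c_2=1.

x(t) = -4e^(2t), y(t) = -4e^(2t) + e^(-6t)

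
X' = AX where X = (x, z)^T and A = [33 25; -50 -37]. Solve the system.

Coefficient matrix A = [[33, 25], [-50, -37]].
Characteristic polynomial det(A - λI) = λ^2 + 4λ + 29 = 0.
Eigenvalues λ = -2 ± 5i (complex conjugate pair).
For λ=-2+5i: an eigenvector is (-2,3) - i(1,-1) = (-2 - i, 3 + i).
A real fundamental pair from Re and Im of e^((-2+5i)t)v: X_1 = e^(-2t)(cos(5t)·(-2,3) + sin(5t)·(1,-1)), X_2 = e^(-2t)(sin(5t)·(-2,3) - cos(5t)·(1,-1)).
General solution: C_1X_1 + C_2X_2.

x(t) = C_1e^(-2t)sin(5t) - 2C_1e^(-2t)cos(5t) - 2C_2e^(-2t)sin(5t) - C_2e^(-2t)cos(5t), z(t) = -C_1e^(-2t)sin(5t) + 3C_1e^(-2t)cos(5t) + 3C_2e^(-2t)sin(5t) + C_2e^(-2t)cos(5t)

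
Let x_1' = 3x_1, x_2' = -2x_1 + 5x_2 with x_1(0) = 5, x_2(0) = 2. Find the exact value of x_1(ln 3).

135

A = [[3,0],[-2,5]]; eigenvalues λ = 3, 5.
Eigenvectors: (1,1) for λ=3, (0,-1) for λ=5.
From the initial condition, c_1 = 5, c_2 = 3.
x_1(ln 3) = (5)(3^3)(1) + (3)(3^5)(0) = 135.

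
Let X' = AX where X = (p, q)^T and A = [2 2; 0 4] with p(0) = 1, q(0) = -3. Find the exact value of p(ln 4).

A = [[2,2],[0,4]]; eigenvalues λ = 4, 2.
Eigenvectors: (1,1) for λ=4, (-1,0) for λ=2.
From the initial condition, c_1 = -3, c_2 = -4.
p(ln 4) = (-3)(4^4)(1) + (-4)(4^2)(-1) = -704.

-704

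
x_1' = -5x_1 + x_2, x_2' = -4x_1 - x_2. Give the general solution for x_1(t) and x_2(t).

Coefficient matrix A = [[-5, 1], [-4, -1]].
Characteristic polynomial det(A - λI) = λ^2 + 6λ + 9 = 0.
Single eigenvalue λ = -3 with algebraic multiplicity 2.
Eigenvector v = (-1,-2); generalized eigenvector w with (A-λI)w=v is (1,1).
General solution: e^(-3t)[C_1·v + C_2·(t·v + w)].

x_1(t) = -C_1e^(-3t) - C_2te^(-3t) + C_2e^(-3t), x_2(t) = -2C_1e^(-3t) - 2C_2te^(-3t) + C_2e^(-3t)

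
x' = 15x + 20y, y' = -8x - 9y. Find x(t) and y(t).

x(t) = 2C_1e^(3t)sin(4t) - C_1e^(3t)cos(4t) - C_2e^(3t)sin(4t) - 2C_2e^(3t)cos(4t), y(t) = -C_1e^(3t)sin(4t) + C_1e^(3t)cos(4t) + C_2e^(3t)sin(4t) + C_2e^(3t)cos(4t)

Coefficient matrix A = [[15, 20], [-8, -9]].
Characteristic polynomial det(A - λI) = λ^2 - 6λ + 25 = 0.
Eigenvalues λ = 3 ± 4i (complex conjugate pair).
For λ=3+4i: an eigenvector is (-1,1) - i(2,-1) = (-1 - 2i, 1 + i).
A real fundamental pair from Re and Im of e^((3+4i)t)v: X_1 = e^(3t)(cos(4t)·(-1,1) + sin(4t)·(2,-1)), X_2 = e^(3t)(sin(4t)·(-1,1) - cos(4t)·(2,-1)).
General solution: C_1X_1 + C_2X_2.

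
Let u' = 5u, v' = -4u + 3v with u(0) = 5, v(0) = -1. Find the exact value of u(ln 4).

A = [[5,0],[-4,3]]; eigenvalues λ = 3, 5.
Eigenvectors: (0,1) for λ=3, (-1,2) for λ=5.
From the initial condition, c_1 = 9, c_2 = -5.
u(ln 4) = (9)(4^3)(0) + (-5)(4^5)(-1) = 5120.

5120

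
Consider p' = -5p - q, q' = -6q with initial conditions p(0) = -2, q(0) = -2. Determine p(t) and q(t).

p(t) = -2e^(-6t), q(t) = -2e^(-6t)

Coefficient matrix A = [[-5, -1], [0, -6]].
Characteristic polynomial det(A - λI) = λ^2 + 11λ + 30 = 0.
Eigenvalues λ = -6, -5.
For λ=-6: (A-λI) row 1 is [1, -1], so an eigenvector is (1, 1).
For λ=-5: (A-λI) row 1 is [0, -1], so an eigenvector is (-1, 0).
General solution: c_1e^(-6t)(1,1) + c_2e^(-5t)(-1,0).
Applying p(0)=-2, q(0)=-2 gives c_1=-2, c_2=0.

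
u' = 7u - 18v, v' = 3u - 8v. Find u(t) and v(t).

u(t) = -2c_1e^(-2t) - 3c_2e^(t), v(t) = -c_1e^(-2t) - c_2e^(t)

Coefficient matrix A = [[7, -18], [3, -8]].
Characteristic polynomial det(A - λI) = λ^2 + λ - 2 = 0.
Eigenvalues λ = -2, 1.
For λ=-2: (A-λI) row 1 is [9, -18], so an eigenvector is (-2, -1).
For λ=1: (A-λI) row 1 is [6, -18], so an eigenvector is (-3, -1).
General solution: c_1e^(-2t)(-2,-1) + c_2e^(t)(-3,-1).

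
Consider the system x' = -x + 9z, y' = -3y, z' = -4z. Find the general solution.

x(t) = -3C_1e^(-4t) + C_3e^(-t), y(t) = C_2e^(-3t), z(t) = C_1e^(-4t)

Coefficient matrix A = [[-1, 0, 9], [0, -3, 0], [0, 0, -4]].
det(A - λI) = 0 gives eigenvalues λ = -4, -3, -1.
For λ=-4: eigenvector (-3,0,1).
For λ=-3: eigenvector (0,1,0).
For λ=-1: eigenvector (1,0,0).
General solution: C_1e^(-4t)(-3,0,1) + C_2e^(-3t)(0,1,0) + C_3e^(-t)(1,0,0).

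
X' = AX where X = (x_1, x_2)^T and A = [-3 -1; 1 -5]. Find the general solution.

Coefficient matrix A = [[-3, -1], [1, -5]].
Characteristic polynomial det(A - λI) = λ^2 + 8λ + 16 = 0.
Single eigenvalue λ = -4 with algebraic multiplicity 2.
Eigenvector v = (-1,-1); generalized eigenvector w with (A-λI)w=v is (1,2).
General solution: e^(-4t)[c_1·v + c_2·(t·v + w)].

x_1(t) = -c_1e^(-4t) - c_2te^(-4t) + c_2e^(-4t), x_2(t) = -c_1e^(-4t) - c_2te^(-4t) + 2c_2e^(-4t)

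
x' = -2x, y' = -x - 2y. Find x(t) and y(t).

x(t) = -c_2e^(-2t), y(t) = c_1e^(-2t) + c_2te^(-2t) - c_2e^(-2t)

Coefficient matrix A = [[-2, 0], [-1, -2]].
Characteristic polynomial det(A - λI) = λ^2 + 4λ + 4 = 0.
Single eigenvalue λ = -2 with algebraic multiplicity 2.
Eigenvector v = (0,1); generalized eigenvector w with (A-λI)w=v is (-1,-1).
General solution: e^(-2t)[c_1·v + c_2·(t·v + w)].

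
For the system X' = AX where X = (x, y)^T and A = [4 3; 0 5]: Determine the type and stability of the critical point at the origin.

unstable node

A = [[4,3],[0,5]]; det(A-λI) = λ^2 - 9λ + 20.
λ = 5, 4: both positive.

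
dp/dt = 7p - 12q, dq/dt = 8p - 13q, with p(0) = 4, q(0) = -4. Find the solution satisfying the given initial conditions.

p(t) = 24e^(-t) - 20e^(-5t), q(t) = 16e^(-t) - 20e^(-5t)

Coefficient matrix A = [[7, -12], [8, -13]].
Characteristic polynomial det(A - λI) = λ^2 + 6λ + 5 = 0.
Eigenvalues λ = -1, -5.
For λ=-1: (A-λI) row 1 is [8, -12], so an eigenvector is (-3, -2).
For λ=-5: (A-λI) row 1 is [12, -12], so an eigenvector is (1, 1).
General solution: c_1e^(-t)(-3,-2) + c_2e^(-5t)(1,1).
Applying p(0)=4, q(0)=-4 gives c_1=-8, c_2=-20.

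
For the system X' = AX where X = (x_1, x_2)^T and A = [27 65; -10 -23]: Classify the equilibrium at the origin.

A = [[27,65],[-10,-23]]; det(A-λI) = λ^2 - 4λ + 29.
λ = 2 ± 5i: positive real part.

unstable spiral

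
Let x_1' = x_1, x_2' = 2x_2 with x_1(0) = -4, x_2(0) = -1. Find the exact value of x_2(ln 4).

-16

A = [[1,0],[0,2]]; eigenvalues λ = 2, 1.
Eigenvectors: (0,1) for λ=2, (-1,0) for λ=1.
From the initial condition, c_1 = -1, c_2 = 4.
x_2(ln 4) = (-1)(4^2)(1) + (4)(4^1)(0) = -16.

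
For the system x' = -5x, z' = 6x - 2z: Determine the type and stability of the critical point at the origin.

stable node

A = [[-5,0],[6,-2]]; det(A-λI) = λ^2 + 7λ + 10.
λ = -5, -2: both negative.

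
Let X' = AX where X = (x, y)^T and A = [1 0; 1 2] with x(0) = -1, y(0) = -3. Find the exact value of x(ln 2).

A = [[1,0],[1,2]]; eigenvalues λ = 1, 2.
Eigenvectors: (1,-1) for λ=1, (0,-1) for λ=2.
From the initial condition, c_1 = -1, c_2 = 4.
x(ln 2) = (-1)(2^1)(1) + (4)(2^2)(0) = -2.

-2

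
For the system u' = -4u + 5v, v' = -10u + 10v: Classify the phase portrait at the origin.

unstable spiral

A = [[-4,5],[-10,10]]; det(A-λI) = λ^2 - 6λ + 10.
λ = 3 ± i: positive real part.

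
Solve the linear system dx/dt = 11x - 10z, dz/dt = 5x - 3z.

Coefficient matrix A = [[11, -10], [5, -3]].
Characteristic polynomial det(A - λI) = λ^2 - 8λ + 17 = 0.
Eigenvalues λ = 4 ± i (complex conjugate pair).
For λ=4+i: an eigenvector is (3,2) - i(1,1) = (3 - i, 2 - i).
A real fundamental pair from Re and Im of e^((4+i)t)v: X_1 = e^(4t)(cos(t)·(3,2) + sin(t)·(1,1)), X_2 = e^(4t)(sin(t)·(3,2) - cos(t)·(1,1)).
General solution: C_1X_1 + C_2X_2.

x(t) = C_1e^(4t)sin(t) + 3C_1e^(4t)cos(t) + 3C_2e^(4t)sin(t) - C_2e^(4t)cos(t), z(t) = C_1e^(4t)sin(t) + 2C_1e^(4t)cos(t) + 2C_2e^(4t)sin(t) - C_2e^(4t)cos(t)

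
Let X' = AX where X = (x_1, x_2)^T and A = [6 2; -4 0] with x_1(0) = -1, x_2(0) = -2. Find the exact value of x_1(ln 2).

-52

A = [[6,2],[-4,0]]; eigenvalues λ = 2, 4.
Eigenvectors: (1,-2) for λ=2, (1,-1) for λ=4.
From the initial condition, c_1 = 3, c_2 = -4.
x_1(ln 2) = (3)(2^2)(1) + (-4)(2^4)(1) = -52.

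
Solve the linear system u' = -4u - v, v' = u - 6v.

Coefficient matrix A = [[-4, -1], [1, -6]].
Characteristic polynomial det(A - λI) = λ^2 + 10λ + 25 = 0.
Single eigenvalue λ = -5 with algebraic multiplicity 2.
Eigenvector v = (1,1); generalized eigenvector w with (A-λI)w=v is (0,-1).
General solution: e^(-5t)[c_1·v + c_2·(t·v + w)].

u(t) = c_1e^(-5t) + c_2te^(-5t), v(t) = c_1e^(-5t) + c_2te^(-5t) - c_2e^(-5t)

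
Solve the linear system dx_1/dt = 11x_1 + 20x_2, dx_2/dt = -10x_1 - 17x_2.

Coefficient matrix A = [[11, 20], [-10, -17]].
Characteristic polynomial det(A - λI) = λ^2 + 6λ + 13 = 0.
Eigenvalues λ = -3 ± 2i (complex conjugate pair).
For λ=-3+2i: an eigenvector is (-3,2) - i(-1,1) = (-3 + i, 2 - i).
A real fundamental pair from Re and Im of e^((-3+2i)t)v: X_1 = e^(-3t)(cos(2t)·(-3,2) + sin(2t)·(-1,1)), X_2 = e^(-3t)(sin(2t)·(-3,2) - cos(2t)·(-1,1)).
General solution: c_1X_1 + c_2X_2.

x_1(t) = -c_1e^(-3t)sin(2t) - 3c_1e^(-3t)cos(2t) - 3c_2e^(-3t)sin(2t) + c_2e^(-3t)cos(2t), x_2(t) = c_1e^(-3t)sin(2t) + 2c_1e^(-3t)cos(2t) + 2c_2e^(-3t)sin(2t) - c_2e^(-3t)cos(2t)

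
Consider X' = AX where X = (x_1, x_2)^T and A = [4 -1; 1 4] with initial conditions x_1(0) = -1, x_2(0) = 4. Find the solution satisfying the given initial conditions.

x_1(t) = -4e^(4t)sin(t) - e^(4t)cos(t), x_2(t) = -e^(4t)sin(t) + 4e^(4t)cos(t)

Coefficient matrix A = [[4, -1], [1, 4]].
Characteristic polynomial det(A - λI) = λ^2 - 8λ + 17 = 0.
Eigenvalues λ = 4 ± i (complex conjugate pair).
For λ=4+i: an eigenvector is (0,-1) - i(1,0) = (0 - i, -1).
A real fundamental pair from Re and Im of e^((4+i)t)v: X_1 = e^(4t)(cos(t)·(0,-1) + sin(t)·(1,0)), X_2 = e^(4t)(sin(t)·(0,-1) - cos(t)·(1,0)).
General solution: c_1X_1 + c_2X_2.
Applying x_1(0)=-1, x_2(0)=4 gives c_1=-4, c_2=1.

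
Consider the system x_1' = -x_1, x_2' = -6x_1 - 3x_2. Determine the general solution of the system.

Coefficient matrix A = [[-1, 0], [-6, -3]].
Characteristic polynomial det(A - λI) = λ^2 + 4λ + 3 = 0.
Eigenvalues λ = -3, -1.
For λ=-3: (A-λI) row 1 is [2, 0], so an eigenvector is (0, 1).
For λ=-1: (A-λI) row 2 is [-6, -2], so an eigenvector is (-1, 3).
General solution: C_1e^(-3t)(0,1) + C_2e^(-t)(-1,3).

x_1(t) = -C_2e^(-t), x_2(t) = C_1e^(-3t) + 3C_2e^(-t)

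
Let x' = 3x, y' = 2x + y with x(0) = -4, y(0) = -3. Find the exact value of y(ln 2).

-30

A = [[3,0],[2,1]]; eigenvalues λ = 1, 3.
Eigenvectors: (0,1) for λ=1, (-1,-1) for λ=3.
From the initial condition, c_1 = 1, c_2 = 4.
y(ln 2) = (1)(2^1)(1) + (4)(2^3)(-1) = -30.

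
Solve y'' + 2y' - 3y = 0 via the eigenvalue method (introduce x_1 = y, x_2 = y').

Let x_1 = y, x_2 = y'. Then x_1' = x_2 and x_2' = 3x_1 - 2x_2.
A = [[0,1],[3,-2]]; det(A-λI) = λ^2 + 2λ - 3.
Eigenvalues λ = 1, -3 with eigenvectors (1,1), (1,-3).

y(t) = c_1e^(t) + c_2e^(-3t)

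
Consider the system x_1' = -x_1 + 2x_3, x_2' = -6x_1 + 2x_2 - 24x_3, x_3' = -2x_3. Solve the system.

x_1(t) = c_1e^(-t) - 2c_3e^(-2t), x_2(t) = 2c_1e^(-t) + c_2e^(2t) + 3c_3e^(-2t), x_3(t) = c_3e^(-2t)

Coefficient matrix A = [[-1, 0, 2], [-6, 2, -24], [0, 0, -2]].
det(A - λI) = 0 gives eigenvalues λ = -1, 2, -2.
For λ=-1: eigenvector (1,2,0).
For λ=2: eigenvector (0,1,0).
For λ=-2: eigenvector (-2,3,1).
General solution: c_1e^(-t)(1,2,0) + c_2e^(2t)(0,1,0) + c_3e^(-2t)(-2,3,1).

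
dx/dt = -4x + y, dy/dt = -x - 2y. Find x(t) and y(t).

x(t) = -K_1e^(-3t) - K_2te^(-3t) + K_2e^(-3t), y(t) = -K_1e^(-3t) - K_2te^(-3t)

Coefficient matrix A = [[-4, 1], [-1, -2]].
Characteristic polynomial det(A - λI) = λ^2 + 6λ + 9 = 0.
Single eigenvalue λ = -3 with algebraic multiplicity 2.
Eigenvector v = (-1,-1); generalized eigenvector w with (A-λI)w=v is (1,0).
General solution: e^(-3t)[K_1·v + K_2·(t·v + w)].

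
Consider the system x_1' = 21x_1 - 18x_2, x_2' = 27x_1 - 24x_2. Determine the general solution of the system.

x_1(t) = -2K_1e^(-6t) + K_2e^(3t), x_2(t) = -3K_1e^(-6t) + K_2e^(3t)

Coefficient matrix A = [[21, -18], [27, -24]].
Characteristic polynomial det(A - λI) = λ^2 + 3λ - 18 = 0.
Eigenvalues λ = -6, 3.
For λ=-6: (A-λI) row 1 is [27, -18], so an eigenvector is (-2, -3).
For λ=3: (A-λI) row 1 is [18, -18], so an eigenvector is (1, 1).
General solution: K_1e^(-6t)(-2,-3) + K_2e^(3t)(1,1).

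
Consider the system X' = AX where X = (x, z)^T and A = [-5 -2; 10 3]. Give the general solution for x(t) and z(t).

x(t) = C_1e^(-t)sin(2t) - C_2e^(-t)cos(2t), z(t) = -2C_1e^(-t)sin(2t) - C_1e^(-t)cos(2t) - C_2e^(-t)sin(2t) + 2C_2e^(-t)cos(2t)

Coefficient matrix A = [[-5, -2], [10, 3]].
Characteristic polynomial det(A - λI) = λ^2 + 2λ + 5 = 0.
Eigenvalues λ = -1 ± 2i (complex conjugate pair).
For λ=-1+2i: an eigenvector is (0,-1) - i(1,-2) = (0 - i, -1 + 2i).
A real fundamental pair from Re and Im of e^((-1+2i)t)v: X_1 = e^(-t)(cos(2t)·(0,-1) + sin(2t)·(1,-2)), X_2 = e^(-t)(sin(2t)·(0,-1) - cos(2t)·(1,-2)).
General solution: C_1X_1 + C_2X_2.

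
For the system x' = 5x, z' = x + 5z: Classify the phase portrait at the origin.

A = [[5,0],[1,5]]; det(A-λI) = λ^2 - 10λ + 25.
repeated λ = 5 with a single eigenvector.

unstable improper node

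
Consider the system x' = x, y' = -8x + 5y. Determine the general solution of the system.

x(t) = -K_1e^(t), y(t) = -2K_1e^(t) + K_2e^(5t)

Coefficient matrix A = [[1, 0], [-8, 5]].
Characteristic polynomial det(A - λI) = λ^2 - 6λ + 5 = 0.
Eigenvalues λ = 1, 5.
For λ=1: (A-λI) row 2 is [-8, 4], so an eigenvector is (-1, -2).
For λ=5: (A-λI) row 1 is [-4, 0], so an eigenvector is (0, 1).
General solution: K_1e^(t)(-1,-2) + K_2e^(5t)(0,1).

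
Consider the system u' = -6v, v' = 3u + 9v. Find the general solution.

Coefficient matrix A = [[0, -6], [3, 9]].
Characteristic polynomial det(A - λI) = λ^2 - 9λ + 18 = 0.
Eigenvalues λ = 3, 6.
For λ=3: (A-λI) row 1 is [-3, -6], so an eigenvector is (2, -1).
For λ=6: (A-λI) row 1 is [-6, -6], so an eigenvector is (1, -1).
General solution: K_1e^(3t)(2,-1) + K_2e^(6t)(1,-1).

u(t) = 2K_1e^(3t) + K_2e^(6t), v(t) = -K_1e^(3t) - K_2e^(6t)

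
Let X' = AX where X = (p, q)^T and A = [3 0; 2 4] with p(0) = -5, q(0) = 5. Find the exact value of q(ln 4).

-640

A = [[3,0],[2,4]]; eigenvalues λ = 4, 3.
Eigenvectors: (0,1) for λ=4, (1,-2) for λ=3.
From the initial condition, c_1 = -5, c_2 = -5.
q(ln 4) = (-5)(4^4)(1) + (-5)(4^3)(-2) = -640.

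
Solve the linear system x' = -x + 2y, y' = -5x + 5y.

Coefficient matrix A = [[-1, 2], [-5, 5]].
Characteristic polynomial det(A - λI) = λ^2 - 4λ + 5 = 0.
Eigenvalues λ = 2 ± i (complex conjugate pair).
For λ=2+i: an eigenvector is (-1,-1) - i(1,2) = (-1 - i, -1 - 2i).
A real fundamental pair from Re and Im of e^((2+i)t)v: X_1 = e^(2t)(cos(t)·(-1,-1) + sin(t)·(1,2)), X_2 = e^(2t)(sin(t)·(-1,-1) - cos(t)·(1,2)).
General solution: c_1X_1 + c_2X_2.

x(t) = c_1e^(2t)sin(t) - c_1e^(2t)cos(t) - c_2e^(2t)sin(t) - c_2e^(2t)cos(t), y(t) = 2c_1e^(2t)sin(t) - c_1e^(2t)cos(t) - c_2e^(2t)sin(t) - 2c_2e^(2t)cos(t)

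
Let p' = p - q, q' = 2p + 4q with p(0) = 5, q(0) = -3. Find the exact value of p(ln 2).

A = [[1,-1],[2,4]]; eigenvalues λ = 3, 2.
Eigenvectors: (-1,2) for λ=3, (1,-1) for λ=2.
From the initial condition, c_1 = 2, c_2 = 7.
p(ln 2) = (2)(2^3)(-1) + (7)(2^2)(1) = 12.

12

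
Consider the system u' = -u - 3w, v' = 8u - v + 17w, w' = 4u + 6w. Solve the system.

u(t) = c_1e^(2t) - 3c_3e^(3t), v(t) = -3c_1e^(2t) + c_2e^(-t) + 11c_3e^(3t), w(t) = -c_1e^(2t) + 4c_3e^(3t)

Coefficient matrix A = [[-1, 0, -3], [8, -1, 17], [4, 0, 6]].
det(A - λI) = 0 gives eigenvalues λ = 2, -1, 3.
For λ=2: eigenvector (1,-3,-1).
For λ=-1: eigenvector (0,1,0).
For λ=3: eigenvector (-3,11,4).
General solution: c_1e^(2t)(1,-3,-1) + c_2e^(-t)(0,1,0) + c_3e^(3t)(-3,11,4).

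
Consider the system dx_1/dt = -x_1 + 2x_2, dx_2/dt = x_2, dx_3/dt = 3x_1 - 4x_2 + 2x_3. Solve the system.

Coefficient matrix A = [[-1, 2, 0], [0, 1, 0], [3, -4, 2]].
det(A - λI) = 0 gives eigenvalues λ = -1, 1, 2.
For λ=-1: eigenvector (1,0,-1).
For λ=1: eigenvector (1,1,1).
For λ=2: eigenvector (0,0,1).
General solution: K_1e^(-t)(1,0,-1) + K_2e^(t)(1,1,1) + K_3e^(2t)(0,0,1).

x_1(t) = K_1e^(-t) + K_2e^(t), x_2(t) = K_2e^(t), x_3(t) = -K_1e^(-t) + K_2e^(t) + K_3e^(2t)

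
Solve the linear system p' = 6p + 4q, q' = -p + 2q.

Coefficient matrix A = [[6, 4], [-1, 2]].
Characteristic polynomial det(A - λI) = λ^2 - 8λ + 16 = 0.
Single eigenvalue λ = 4 with algebraic multiplicity 2.
Eigenvector v = (-2,1); generalized eigenvector w with (A-λI)w=v is (1,-1).
General solution: e^(4t)[C_1·v + C_2·(t·v + w)].

p(t) = -2C_1e^(4t) - 2C_2te^(4t) + C_2e^(4t), q(t) = C_1e^(4t) + C_2te^(4t) - C_2e^(4t)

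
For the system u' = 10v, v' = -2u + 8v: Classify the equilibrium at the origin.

A = [[0,10],[-2,8]]; det(A-λI) = λ^2 - 8λ + 20.
λ = 4 ± 2i: positive real part.

unstable spiral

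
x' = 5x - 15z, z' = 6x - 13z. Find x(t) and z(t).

x(t) = K_1e^(-4t)sin(3t) + 2K_1e^(-4t)cos(3t) + 2K_2e^(-4t)sin(3t) - K_2e^(-4t)cos(3t), z(t) = K_1e^(-4t)sin(3t) + K_1e^(-4t)cos(3t) + K_2e^(-4t)sin(3t) - K_2e^(-4t)cos(3t)

Coefficient matrix A = [[5, -15], [6, -13]].
Characteristic polynomial det(A - λI) = λ^2 + 8λ + 25 = 0.
Eigenvalues λ = -4 ± 3i (complex conjugate pair).
For λ=-4+3i: an eigenvector is (2,1) - i(1,1) = (2 - i, 1 - i).
A real fundamental pair from Re and Im of e^((-4+3i)t)v: X_1 = e^(-4t)(cos(3t)·(2,1) + sin(3t)·(1,1)), X_2 = e^(-4t)(sin(3t)·(2,1) - cos(3t)·(1,1)).
General solution: K_1X_1 + K_2X_2.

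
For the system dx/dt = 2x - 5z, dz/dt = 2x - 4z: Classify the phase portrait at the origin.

stable spiral

A = [[2,-5],[2,-4]]; det(A-λI) = λ^2 + 2λ + 2.
λ = -1 ± i: negative real part.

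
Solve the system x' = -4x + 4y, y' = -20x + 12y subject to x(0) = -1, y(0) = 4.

x(t) = 6e^(4t)sin(4t) - e^(4t)cos(4t), y(t) = 13e^(4t)sin(4t) + 4e^(4t)cos(4t)

Coefficient matrix A = [[-4, 4], [-20, 12]].
Characteristic polynomial det(A - λI) = λ^2 - 8λ + 32 = 0.
Eigenvalues λ = 4 ± 4i (complex conjugate pair).
For λ=4+4i: an eigenvector is (1,2) - i(0,-1) = (1, 2 + i).
A real fundamental pair from Re and Im of e^((4+4i)t)v: X_1 = e^(4t)(cos(4t)·(1,2) + sin(4t)·(0,-1)), X_2 = e^(4t)(sin(4t)·(1,2) - cos(4t)·(0,-1)).
General solution: c_1X_1 + c_2X_2.
Applying x(0)=-1, y(0)=4 gives c_1=-1, c_2=6.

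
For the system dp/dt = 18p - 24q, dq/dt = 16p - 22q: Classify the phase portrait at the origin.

A = [[18,-24],[16,-22]]; det(A-λI) = λ^2 + 4λ - 12.
λ = -6, 2: opposite signs.

saddle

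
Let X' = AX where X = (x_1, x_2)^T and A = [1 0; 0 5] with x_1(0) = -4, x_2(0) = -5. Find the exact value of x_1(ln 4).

A = [[1,0],[0,5]]; eigenvalues λ = 5, 1.
Eigenvectors: (0,1) for λ=5, (-1,0) for λ=1.
From the initial condition, c_1 = -5, c_2 = 4.
x_1(ln 4) = (-5)(4^5)(0) + (4)(4^1)(-1) = -16.

-16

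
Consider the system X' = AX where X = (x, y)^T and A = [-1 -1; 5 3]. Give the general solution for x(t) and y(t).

x(t) = C_1e^(t)sin(t) - C_2e^(t)cos(t), y(t) = -2C_1e^(t)sin(t) - C_1e^(t)cos(t) - C_2e^(t)sin(t) + 2C_2e^(t)cos(t)

Coefficient matrix A = [[-1, -1], [5, 3]].
Characteristic polynomial det(A - λI) = λ^2 - 2λ + 2 = 0.
Eigenvalues λ = 1 ± i (complex conjugate pair).
For λ=1+i: an eigenvector is (0,-1) - i(1,-2) = (0 - i, -1 + 2i).
A real fundamental pair from Re and Im of e^((1+i)t)v: X_1 = e^(t)(cos(t)·(0,-1) + sin(t)·(1,-2)), X_2 = e^(t)(sin(t)·(0,-1) - cos(t)·(1,-2)).
General solution: C_1X_1 + C_2X_2.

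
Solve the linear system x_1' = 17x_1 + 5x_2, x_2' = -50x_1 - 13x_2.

x_1(t) = K_1e^(2t)sin(5t) - K_2e^(2t)cos(5t), x_2(t) = -3K_1e^(2t)sin(5t) + K_1e^(2t)cos(5t) + K_2e^(2t)sin(5t) + 3K_2e^(2t)cos(5t)

Coefficient matrix A = [[17, 5], [-50, -13]].
Characteristic polynomial det(A - λI) = λ^2 - 4λ + 29 = 0.
Eigenvalues λ = 2 ± 5i (complex conjugate pair).
For λ=2+5i: an eigenvector is (0,1) - i(1,-3) = (0 - i, 1 + 3i).
A real fundamental pair from Re and Im of e^((2+5i)t)v: X_1 = e^(2t)(cos(5t)·(0,1) + sin(5t)·(1,-3)), X_2 = e^(2t)(sin(5t)·(0,1) - cos(5t)·(1,-3)).
General solution: K_1X_1 + K_2X_2.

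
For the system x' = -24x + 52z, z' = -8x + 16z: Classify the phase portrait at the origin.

A = [[-24,52],[-8,16]]; det(A-λI) = λ^2 + 8λ + 32.
λ = -4 ± 4i: negative real part.

stable spiral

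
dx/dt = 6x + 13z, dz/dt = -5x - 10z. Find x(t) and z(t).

x(t) = 2K_1e^(-2t)sin(t) - 3K_1e^(-2t)cos(t) - 3K_2e^(-2t)sin(t) - 2K_2e^(-2t)cos(t), z(t) = -K_1e^(-2t)sin(t) + 2K_1e^(-2t)cos(t) + 2K_2e^(-2t)sin(t) + K_2e^(-2t)cos(t)

Coefficient matrix A = [[6, 13], [-5, -10]].
Characteristic polynomial det(A - λI) = λ^2 + 4λ + 5 = 0.
Eigenvalues λ = -2 ± i (complex conjugate pair).
For λ=-2+i: an eigenvector is (-3,2) - i(2,-1) = (-3 - 2i, 2 + i).
A real fundamental pair from Re and Im of e^((-2+i)t)v: X_1 = e^(-2t)(cos(t)·(-3,2) + sin(t)·(2,-1)), X_2 = e^(-2t)(sin(t)·(-3,2) - cos(t)·(2,-1)).
General solution: K_1X_1 + K_2X_2.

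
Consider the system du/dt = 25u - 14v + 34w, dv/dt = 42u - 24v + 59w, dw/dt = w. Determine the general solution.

u(t) = -c_1e^(-3t) + 2c_2e^(4t) - 2c_3e^(t), v(t) = -2c_1e^(-3t) + 3c_2e^(4t) - c_3e^(t), w(t) = c_3e^(t)

Coefficient matrix A = [[25, -14, 34], [42, -24, 59], [0, 0, 1]].
det(A - λI) = 0 gives eigenvalues λ = -3, 4, 1.
For λ=-3: eigenvector (-1,-2,0).
For λ=4: eigenvector (2,3,0).
For λ=1: eigenvector (-2,-1,1).
General solution: c_1e^(-3t)(-1,-2,0) + c_2e^(4t)(2,3,0) + c_3e^(t)(-2,-1,1).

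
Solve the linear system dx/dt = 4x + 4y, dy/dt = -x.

Coefficient matrix A = [[4, 4], [-1, 0]].
Characteristic polynomial det(A - λI) = λ^2 - 4λ + 4 = 0.
Single eigenvalue λ = 2 with algebraic multiplicity 2.
Eigenvector v = (2,-1); generalized eigenvector w with (A-λI)w=v is (-3,2).
General solution: e^(2t)[c_1·v + c_2·(t·v + w)].

x(t) = 2c_1e^(2t) + 2c_2te^(2t) - 3c_2e^(2t), y(t) = -c_1e^(2t) - c_2te^(2t) + 2c_2e^(2t)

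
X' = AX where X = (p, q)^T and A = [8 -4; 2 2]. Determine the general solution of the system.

p(t) = -2C_1e^(6t) - C_2e^(4t), q(t) = -C_1e^(6t) - C_2e^(4t)

Coefficient matrix A = [[8, -4], [2, 2]].
Characteristic polynomial det(A - λI) = λ^2 - 10λ + 24 = 0.
Eigenvalues λ = 6, 4.
For λ=6: (A-λI) row 1 is [2, -4], so an eigenvector is (-2, -1).
For λ=4: (A-λI) row 1 is [4, -4], so an eigenvector is (-1, -1).
General solution: C_1e^(6t)(-2,-1) + C_2e^(4t)(-1,-1).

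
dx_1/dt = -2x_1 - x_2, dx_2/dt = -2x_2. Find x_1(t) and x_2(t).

Coefficient matrix A = [[-2, -1], [0, -2]].
Characteristic polynomial det(A - λI) = λ^2 + 4λ + 4 = 0.
Single eigenvalue λ = -2 with algebraic multiplicity 2.
Eigenvector v = (-1,0); generalized eigenvector w with (A-λI)w=v is (1,1).
General solution: e^(-2t)[C_1·v + C_2·(t·v + w)].

x_1(t) = -C_1e^(-2t) - C_2te^(-2t) + C_2e^(-2t), x_2(t) = C_2e^(-2t)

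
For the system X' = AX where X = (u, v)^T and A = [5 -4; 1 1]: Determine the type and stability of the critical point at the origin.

unstable improper node

A = [[5,-4],[1,1]]; det(A-λI) = λ^2 - 6λ + 9.
repeated λ = 3 with a single eigenvector.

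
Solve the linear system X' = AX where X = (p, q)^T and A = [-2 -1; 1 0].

Coefficient matrix A = [[-2, -1], [1, 0]].
Characteristic polynomial det(A - λI) = λ^2 + 2λ + 1 = 0.
Single eigenvalue λ = -1 with algebraic multiplicity 2.
Eigenvector v = (1,-1); generalized eigenvector w with (A-λI)w=v is (-3,2).
General solution: e^(-t)[K_1·v + K_2·(t·v + w)].

p(t) = K_1e^(-t) + K_2te^(-t) - 3K_2e^(-t), q(t) = -K_1e^(-t) - K_2te^(-t) + 2K_2e^(-t)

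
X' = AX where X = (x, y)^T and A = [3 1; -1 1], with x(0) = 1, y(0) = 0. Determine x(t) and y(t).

Coefficient matrix A = [[3, 1], [-1, 1]].
Characteristic polynomial det(A - λI) = λ^2 - 4λ + 4 = 0.
Single eigenvalue λ = 2 with algebraic multiplicity 2.
Eigenvector v = (1,-1); generalized eigenvector w with (A-λI)w=v is (-1,2).
General solution: e^(2t)[c_1·v + c_2·(t·v + w)].
Applying x(0)=1, y(0)=0 gives c_1=2, c_2=1.

x(t) = te^(2t) + e^(2t), y(t) = -te^(2t)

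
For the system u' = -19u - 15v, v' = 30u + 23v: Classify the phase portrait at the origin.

A = [[-19,-15],[30,23]]; det(A-λI) = λ^2 - 4λ + 13.
λ = 2 ± 3i: positive real part.

unstable spiral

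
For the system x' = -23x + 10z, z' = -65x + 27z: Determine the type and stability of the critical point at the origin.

A = [[-23,10],[-65,27]]; det(A-λI) = λ^2 - 4λ + 29.
λ = 2 ± 5i: positive real part.

unstable spiral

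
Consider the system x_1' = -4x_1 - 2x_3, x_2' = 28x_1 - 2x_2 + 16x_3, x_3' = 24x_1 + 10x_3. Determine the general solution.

Coefficient matrix A = [[-4, 0, -2], [28, -2, 16], [24, 0, 10]].
det(A - λI) = 0 gives eigenvalues λ = 2, -2, 4.
For λ=2: eigenvector (1,-5,-3).
For λ=-2: eigenvector (0,1,0).
For λ=4: eigenvector (-1,6,4).
General solution: c_1e^(2t)(1,-5,-3) + c_2e^(-2t)(0,1,0) + c_3e^(4t)(-1,6,4).

x_1(t) = c_1e^(2t) - c_3e^(4t), x_2(t) = -5c_1e^(2t) + c_2e^(-2t) + 6c_3e^(4t), x_3(t) = -3c_1e^(2t) + 4c_3e^(4t)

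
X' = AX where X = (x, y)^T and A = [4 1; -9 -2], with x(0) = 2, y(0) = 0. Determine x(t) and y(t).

Coefficient matrix A = [[4, 1], [-9, -2]].
Characteristic polynomial det(A - λI) = λ^2 - 2λ + 1 = 0.
Single eigenvalue λ = 1 with algebraic multiplicity 2.
Eigenvector v = (1,-3); generalized eigenvector w with (A-λI)w=v is (0,1).
General solution: e^(t)[C_1·v + C_2·(t·v + w)].
Applying x(0)=2, y(0)=0 gives C_1=2, C_2=6.

x(t) = 6te^(t) + 2e^(t), y(t) = -18te^(t)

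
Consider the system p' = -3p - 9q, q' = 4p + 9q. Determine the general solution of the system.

p(t) = 3c_1e^(3t) + 3c_2te^(3t) + c_2e^(3t), q(t) = -2c_1e^(3t) - 2c_2te^(3t) - c_2e^(3t)

Coefficient matrix A = [[-3, -9], [4, 9]].
Characteristic polynomial det(A - λI) = λ^2 - 6λ + 9 = 0.
Single eigenvalue λ = 3 with algebraic multiplicity 2.
Eigenvector v = (3,-2); generalized eigenvector w with (A-λI)w=v is (1,-1).
General solution: e^(3t)[c_1·v + c_2·(t·v + w)].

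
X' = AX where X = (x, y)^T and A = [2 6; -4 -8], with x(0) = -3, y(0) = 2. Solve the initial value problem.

Coefficient matrix A = [[2, 6], [-4, -8]].
Characteristic polynomial det(A - λI) = λ^2 + 6λ + 8 = 0.
Eigenvalues λ = -2, -4.
For λ=-2: (A-λI) row 1 is [4, 6], so an eigenvector is (-3, 2).
For λ=-4: (A-λI) row 1 is [6, 6], so an eigenvector is (-1, 1).
General solution: K_1e^(-2t)(-3,2) + K_2e^(-4t)(-1,1).
Applying x(0)=-3, y(0)=2 gives K_1=1, K_2=0.

x(t) = -3e^(-2t), y(t) = 2e^(-2t)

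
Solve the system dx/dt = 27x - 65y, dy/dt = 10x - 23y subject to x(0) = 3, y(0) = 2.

x(t) = -11e^(2t)sin(5t) + 3e^(2t)cos(5t), y(t) = -4e^(2t)sin(5t) + 2e^(2t)cos(5t)

Coefficient matrix A = [[27, -65], [10, -23]].
Characteristic polynomial det(A - λI) = λ^2 - 4λ + 29 = 0.
Eigenvalues λ = 2 ± 5i (complex conjugate pair).
For λ=2+5i: an eigenvector is (3,1) - i(2,1) = (3 - 2i, 1 - i).
A real fundamental pair from Re and Im of e^((2+5i)t)v: X_1 = e^(2t)(cos(5t)·(3,1) + sin(5t)·(2,1)), X_2 = e^(2t)(sin(5t)·(3,1) - cos(5t)·(2,1)).
General solution: C_1X_1 + C_2X_2.
Applying x(0)=3, y(0)=2 gives C_1=-1, C_2=-3.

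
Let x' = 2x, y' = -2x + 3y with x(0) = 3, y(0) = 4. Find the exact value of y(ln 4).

A = [[2,0],[-2,3]]; eigenvalues λ = 2, 3.
Eigenvectors: (-1,-2) for λ=2, (0,1) for λ=3.
From the initial condition, c_1 = -3, c_2 = -2.
y(ln 4) = (-3)(4^2)(-2) + (-2)(4^3)(1) = -32.

-32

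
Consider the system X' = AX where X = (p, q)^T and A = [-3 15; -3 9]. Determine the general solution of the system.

p(t) = K_1e^(3t)sin(3t) + 2K_1e^(3t)cos(3t) + 2K_2e^(3t)sin(3t) - K_2e^(3t)cos(3t), q(t) = K_1e^(3t)cos(3t) + K_2e^(3t)sin(3t)

Coefficient matrix A = [[-3, 15], [-3, 9]].
Characteristic polynomial det(A - λI) = λ^2 - 6λ + 18 = 0.
Eigenvalues λ = 3 ± 3i (complex conjugate pair).
For λ=3+3i: an eigenvector is (2,1) - i(1,0) = (2 - i, 1).
A real fundamental pair from Re and Im of e^((3+3i)t)v: X_1 = e^(3t)(cos(3t)·(2,1) + sin(3t)·(1,0)), X_2 = e^(3t)(sin(3t)·(2,1) - cos(3t)·(1,0)).
General solution: K_1X_1 + K_2X_2.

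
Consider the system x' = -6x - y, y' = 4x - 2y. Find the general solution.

Coefficient matrix A = [[-6, -1], [4, -2]].
Characteristic polynomial det(A - λI) = λ^2 + 8λ + 16 = 0.
Single eigenvalue λ = -4 with algebraic multiplicity 2.
Eigenvector v = (1,-2); generalized eigenvector w with (A-λI)w=v is (-1,1).
General solution: e^(-4t)[K_1·v + K_2·(t·v + w)].

x(t) = K_1e^(-4t) + K_2te^(-4t) - K_2e^(-4t), y(t) = -2K_1e^(-4t) - 2K_2te^(-4t) + K_2e^(-4t)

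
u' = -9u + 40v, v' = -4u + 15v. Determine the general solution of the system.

Coefficient matrix A = [[-9, 40], [-4, 15]].
Characteristic polynomial det(A - λI) = λ^2 - 6λ + 25 = 0.
Eigenvalues λ = 3 ± 4i (complex conjugate pair).
For λ=3+4i: an eigenvector is (-1,0) - i(3,1) = (-1 - 3i, 0 - i).
A real fundamental pair from Re and Im of e^((3+4i)t)v: X_1 = e^(3t)(cos(4t)·(-1,0) + sin(4t)·(3,1)), X_2 = e^(3t)(sin(4t)·(-1,0) - cos(4t)·(3,1)).
General solution: c_1X_1 + c_2X_2.

u(t) = 3c_1e^(3t)sin(4t) - c_1e^(3t)cos(4t) - c_2e^(3t)sin(4t) - 3c_2e^(3t)cos(4t), v(t) = c_1e^(3t)sin(4t) - c_2e^(3t)cos(4t)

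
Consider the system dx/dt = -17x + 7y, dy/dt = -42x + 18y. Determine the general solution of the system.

x(t) = -K_1e^(4t) - K_2e^(-3t), y(t) = -3K_1e^(4t) - 2K_2e^(-3t)

Coefficient matrix A = [[-17, 7], [-42, 18]].
Characteristic polynomial det(A - λI) = λ^2 - λ - 12 = 0.
Eigenvalues λ = 4, -3.
For λ=4: (A-λI) row 1 is [-21, 7], so an eigenvector is (-1, -3).
For λ=-3: (A-λI) row 1 is [-14, 7], so an eigenvector is (-1, -2).
General solution: K_1e^(4t)(-1,-3) + K_2e^(-3t)(-1,-2).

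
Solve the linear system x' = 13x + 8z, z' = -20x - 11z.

Coefficient matrix A = [[13, 8], [-20, -11]].
Characteristic polynomial det(A - λI) = λ^2 - 2λ + 17 = 0.
Eigenvalues λ = 1 ± 4i (complex conjugate pair).
For λ=1+4i: an eigenvector is (1,-1) - i(1,-2) = (1 - i, -1 + 2i).
A real fundamental pair from Re and Im of e^((1+4i)t)v: X_1 = e^(t)(cos(4t)·(1,-1) + sin(4t)·(1,-2)), X_2 = e^(t)(sin(4t)·(1,-1) - cos(4t)·(1,-2)).
General solution: C_1X_1 + C_2X_2.

x(t) = C_1e^(t)sin(4t) + C_1e^(t)cos(4t) + C_2e^(t)sin(4t) - C_2e^(t)cos(4t), z(t) = -2C_1e^(t)sin(4t) - C_1e^(t)cos(4t) - C_2e^(t)sin(4t) + 2C_2e^(t)cos(4t)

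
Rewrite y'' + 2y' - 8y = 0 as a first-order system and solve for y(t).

Let x_1 = y, x_2 = y'. Then x_1' = x_2 and x_2' = 8x_1 - 2x_2.
A = [[0,1],[8,-2]]; det(A-λI) = λ^2 + 2λ - 8.
Eigenvalues λ = -4, 2 with eigenvectors (1,-4), (1,2).

y(t) = K_1e^(-4t) + K_2e^(2t)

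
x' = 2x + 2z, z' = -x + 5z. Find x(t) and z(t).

Coefficient matrix A = [[2, 2], [-1, 5]].
Characteristic polynomial det(A - λI) = λ^2 - 7λ + 12 = 0.
Eigenvalues λ = 3, 4.
For λ=3: (A-λI) row 1 is [-1, 2], so an eigenvector is (-2, -1).
For λ=4: (A-λI) row 1 is [-2, 2], so an eigenvector is (-1, -1).
General solution: C_1e^(3t)(-2,-1) + C_2e^(4t)(-1,-1).

x(t) = -2C_1e^(3t) - C_2e^(4t), z(t) = -C_1e^(3t) - C_2e^(4t)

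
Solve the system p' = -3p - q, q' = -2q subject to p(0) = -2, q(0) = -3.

p(t) = 3e^(-2t) - 5e^(-3t), q(t) = -3e^(-2t)

Coefficient matrix A = [[-3, -1], [0, -2]].
Characteristic polynomial det(A - λI) = λ^2 + 5λ + 6 = 0.
Eigenvalues λ = -2, -3.
For λ=-2: (A-λI) row 1 is [-1, -1], so an eigenvector is (-1, 1).
For λ=-3: (A-λI) row 1 is [0, -1], so an eigenvector is (-1, 0).
General solution: c_1e^(-2t)(-1,1) + c_2e^(-3t)(-1,0).
Applying p(0)=-2, q(0)=-3 gives c_1=-3, c_2=5.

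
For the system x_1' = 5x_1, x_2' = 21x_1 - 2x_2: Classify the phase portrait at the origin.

saddle

A = [[5,0],[21,-2]]; det(A-λI) = λ^2 - 3λ - 10.
λ = -2, 5: opposite signs.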